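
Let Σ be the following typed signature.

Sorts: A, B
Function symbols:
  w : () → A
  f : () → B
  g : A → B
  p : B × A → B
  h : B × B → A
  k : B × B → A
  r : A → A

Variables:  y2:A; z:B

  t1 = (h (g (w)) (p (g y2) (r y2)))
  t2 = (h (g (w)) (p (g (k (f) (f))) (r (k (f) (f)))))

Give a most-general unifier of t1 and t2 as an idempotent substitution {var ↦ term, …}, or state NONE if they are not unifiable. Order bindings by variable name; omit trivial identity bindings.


{y2 ↦ (k (f) (f))}


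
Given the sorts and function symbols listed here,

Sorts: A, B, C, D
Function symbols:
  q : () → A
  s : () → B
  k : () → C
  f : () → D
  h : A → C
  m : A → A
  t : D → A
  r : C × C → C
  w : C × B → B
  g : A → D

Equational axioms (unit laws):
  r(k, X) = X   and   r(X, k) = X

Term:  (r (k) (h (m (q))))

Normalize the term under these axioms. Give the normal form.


normal form = (h (m (q)))

1. (r (k) (h (m (q))))  →  (h (m (q)))


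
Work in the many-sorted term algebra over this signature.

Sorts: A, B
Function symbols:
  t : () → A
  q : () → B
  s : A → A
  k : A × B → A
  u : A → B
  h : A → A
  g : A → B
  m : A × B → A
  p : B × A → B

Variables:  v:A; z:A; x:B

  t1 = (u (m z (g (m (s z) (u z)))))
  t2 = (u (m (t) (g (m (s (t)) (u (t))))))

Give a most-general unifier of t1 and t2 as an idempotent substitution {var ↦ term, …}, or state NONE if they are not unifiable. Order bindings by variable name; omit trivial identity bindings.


{z ↦ (t)}


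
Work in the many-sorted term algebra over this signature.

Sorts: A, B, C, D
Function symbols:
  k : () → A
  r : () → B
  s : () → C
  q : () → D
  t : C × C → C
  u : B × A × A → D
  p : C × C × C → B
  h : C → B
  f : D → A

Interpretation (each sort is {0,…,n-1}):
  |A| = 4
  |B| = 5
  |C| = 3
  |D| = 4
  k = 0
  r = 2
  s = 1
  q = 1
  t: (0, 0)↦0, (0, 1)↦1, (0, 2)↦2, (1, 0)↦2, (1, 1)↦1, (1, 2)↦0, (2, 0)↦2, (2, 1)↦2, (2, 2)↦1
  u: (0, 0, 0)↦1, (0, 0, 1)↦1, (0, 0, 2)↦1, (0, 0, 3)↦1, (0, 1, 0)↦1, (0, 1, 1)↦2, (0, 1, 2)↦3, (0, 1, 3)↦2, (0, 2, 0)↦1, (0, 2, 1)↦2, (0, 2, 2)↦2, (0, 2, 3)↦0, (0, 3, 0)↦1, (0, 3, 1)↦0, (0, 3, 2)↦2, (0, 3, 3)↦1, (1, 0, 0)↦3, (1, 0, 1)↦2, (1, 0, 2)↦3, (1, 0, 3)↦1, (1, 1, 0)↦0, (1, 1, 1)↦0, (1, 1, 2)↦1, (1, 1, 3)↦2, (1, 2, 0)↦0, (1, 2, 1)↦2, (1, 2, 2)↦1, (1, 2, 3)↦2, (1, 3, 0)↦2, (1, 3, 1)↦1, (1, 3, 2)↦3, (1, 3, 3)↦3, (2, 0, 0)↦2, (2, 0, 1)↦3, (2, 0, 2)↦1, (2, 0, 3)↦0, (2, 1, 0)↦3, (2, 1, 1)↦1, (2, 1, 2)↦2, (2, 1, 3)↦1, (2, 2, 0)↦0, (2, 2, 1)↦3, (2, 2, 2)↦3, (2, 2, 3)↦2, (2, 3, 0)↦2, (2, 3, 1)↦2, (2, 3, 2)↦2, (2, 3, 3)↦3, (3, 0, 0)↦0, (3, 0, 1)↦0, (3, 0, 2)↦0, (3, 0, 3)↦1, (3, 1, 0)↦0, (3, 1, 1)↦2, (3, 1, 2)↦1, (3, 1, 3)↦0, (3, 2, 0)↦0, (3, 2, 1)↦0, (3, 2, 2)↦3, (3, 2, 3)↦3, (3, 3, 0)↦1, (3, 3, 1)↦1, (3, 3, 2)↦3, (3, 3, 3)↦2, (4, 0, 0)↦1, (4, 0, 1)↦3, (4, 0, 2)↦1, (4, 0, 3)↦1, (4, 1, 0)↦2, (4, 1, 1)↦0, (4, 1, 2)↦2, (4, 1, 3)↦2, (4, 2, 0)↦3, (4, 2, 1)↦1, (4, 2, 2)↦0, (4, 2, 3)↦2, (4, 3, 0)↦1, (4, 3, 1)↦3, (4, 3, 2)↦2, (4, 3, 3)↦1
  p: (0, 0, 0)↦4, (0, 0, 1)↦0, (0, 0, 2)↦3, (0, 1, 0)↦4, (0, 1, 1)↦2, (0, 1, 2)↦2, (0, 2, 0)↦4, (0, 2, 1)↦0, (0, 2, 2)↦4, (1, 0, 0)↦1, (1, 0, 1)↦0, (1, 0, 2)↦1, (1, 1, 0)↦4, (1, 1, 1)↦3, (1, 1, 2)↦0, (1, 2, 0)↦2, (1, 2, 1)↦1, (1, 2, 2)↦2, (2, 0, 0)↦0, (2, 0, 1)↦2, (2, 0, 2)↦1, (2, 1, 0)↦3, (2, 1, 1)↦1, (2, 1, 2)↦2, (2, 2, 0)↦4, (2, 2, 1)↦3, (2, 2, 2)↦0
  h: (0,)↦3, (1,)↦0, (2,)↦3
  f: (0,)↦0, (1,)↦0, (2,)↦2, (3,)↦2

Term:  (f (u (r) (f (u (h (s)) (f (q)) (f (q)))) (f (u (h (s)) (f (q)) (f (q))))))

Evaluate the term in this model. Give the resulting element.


value = 2

  r = 2
  s = 1
  (h (s)) = h(1,) = 0
  q = 1
  (f (q)) = f(1,) = 0
  q = 1
  (f (q)) = f(1,) = 0
  (u (h (s)) (f (q)) (f (q))) = u(0, 0, 0) = 1
  (f (u (h (s)) (f (q)) (f (q)))) = f(1,) = 0
  s = 1
  (h (s)) = h(1,) = 0
  q = 1
  (f (q)) = f(1,) = 0
  q = 1
  (f (q)) = f(1,) = 0
  (u (h (s)) (f (q)) (f (q))) = u(0, 0, 0) = 1
  (f (u (h (s)) (f (q)) (f (q)))) = f(1,) = 0
  (u (r) (f (u (h (s)) (f (q)) (f (q)))) (f (u (h (s)) (f (q)) (f (q))))) = u(2, 0, 0) = 2
  (f (u (r) (f (u (h (s)) (f (q)) (f (q)))) (f (u (h (s)) (f (q)) (f (q)))))) = f(2,) = 2


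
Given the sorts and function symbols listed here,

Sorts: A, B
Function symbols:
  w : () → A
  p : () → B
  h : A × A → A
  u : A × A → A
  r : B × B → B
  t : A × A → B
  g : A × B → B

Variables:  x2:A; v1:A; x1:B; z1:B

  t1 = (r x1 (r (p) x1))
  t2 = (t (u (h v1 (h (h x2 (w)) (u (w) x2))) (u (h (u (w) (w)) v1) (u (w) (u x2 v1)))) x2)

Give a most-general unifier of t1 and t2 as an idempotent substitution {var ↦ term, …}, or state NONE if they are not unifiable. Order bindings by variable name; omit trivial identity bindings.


NONE (not unifiable)

head clash or occurs-check failure — not unifiable


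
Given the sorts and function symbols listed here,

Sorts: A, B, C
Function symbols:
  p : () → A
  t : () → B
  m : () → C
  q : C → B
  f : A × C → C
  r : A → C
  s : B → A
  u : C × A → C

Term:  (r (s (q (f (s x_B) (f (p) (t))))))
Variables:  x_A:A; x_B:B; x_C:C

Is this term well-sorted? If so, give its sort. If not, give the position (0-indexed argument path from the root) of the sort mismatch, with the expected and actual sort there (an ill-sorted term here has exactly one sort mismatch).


ill-sorted at position [0, 0, 0, 1, 1]: expected C, got B

          x_B : B
        (s x_B) : A
          (p) : A
          (t) : B
        (f (p) (t)) : ✗ arg 1 at [0, 0, 0, 1, 1] has sort B, expected C


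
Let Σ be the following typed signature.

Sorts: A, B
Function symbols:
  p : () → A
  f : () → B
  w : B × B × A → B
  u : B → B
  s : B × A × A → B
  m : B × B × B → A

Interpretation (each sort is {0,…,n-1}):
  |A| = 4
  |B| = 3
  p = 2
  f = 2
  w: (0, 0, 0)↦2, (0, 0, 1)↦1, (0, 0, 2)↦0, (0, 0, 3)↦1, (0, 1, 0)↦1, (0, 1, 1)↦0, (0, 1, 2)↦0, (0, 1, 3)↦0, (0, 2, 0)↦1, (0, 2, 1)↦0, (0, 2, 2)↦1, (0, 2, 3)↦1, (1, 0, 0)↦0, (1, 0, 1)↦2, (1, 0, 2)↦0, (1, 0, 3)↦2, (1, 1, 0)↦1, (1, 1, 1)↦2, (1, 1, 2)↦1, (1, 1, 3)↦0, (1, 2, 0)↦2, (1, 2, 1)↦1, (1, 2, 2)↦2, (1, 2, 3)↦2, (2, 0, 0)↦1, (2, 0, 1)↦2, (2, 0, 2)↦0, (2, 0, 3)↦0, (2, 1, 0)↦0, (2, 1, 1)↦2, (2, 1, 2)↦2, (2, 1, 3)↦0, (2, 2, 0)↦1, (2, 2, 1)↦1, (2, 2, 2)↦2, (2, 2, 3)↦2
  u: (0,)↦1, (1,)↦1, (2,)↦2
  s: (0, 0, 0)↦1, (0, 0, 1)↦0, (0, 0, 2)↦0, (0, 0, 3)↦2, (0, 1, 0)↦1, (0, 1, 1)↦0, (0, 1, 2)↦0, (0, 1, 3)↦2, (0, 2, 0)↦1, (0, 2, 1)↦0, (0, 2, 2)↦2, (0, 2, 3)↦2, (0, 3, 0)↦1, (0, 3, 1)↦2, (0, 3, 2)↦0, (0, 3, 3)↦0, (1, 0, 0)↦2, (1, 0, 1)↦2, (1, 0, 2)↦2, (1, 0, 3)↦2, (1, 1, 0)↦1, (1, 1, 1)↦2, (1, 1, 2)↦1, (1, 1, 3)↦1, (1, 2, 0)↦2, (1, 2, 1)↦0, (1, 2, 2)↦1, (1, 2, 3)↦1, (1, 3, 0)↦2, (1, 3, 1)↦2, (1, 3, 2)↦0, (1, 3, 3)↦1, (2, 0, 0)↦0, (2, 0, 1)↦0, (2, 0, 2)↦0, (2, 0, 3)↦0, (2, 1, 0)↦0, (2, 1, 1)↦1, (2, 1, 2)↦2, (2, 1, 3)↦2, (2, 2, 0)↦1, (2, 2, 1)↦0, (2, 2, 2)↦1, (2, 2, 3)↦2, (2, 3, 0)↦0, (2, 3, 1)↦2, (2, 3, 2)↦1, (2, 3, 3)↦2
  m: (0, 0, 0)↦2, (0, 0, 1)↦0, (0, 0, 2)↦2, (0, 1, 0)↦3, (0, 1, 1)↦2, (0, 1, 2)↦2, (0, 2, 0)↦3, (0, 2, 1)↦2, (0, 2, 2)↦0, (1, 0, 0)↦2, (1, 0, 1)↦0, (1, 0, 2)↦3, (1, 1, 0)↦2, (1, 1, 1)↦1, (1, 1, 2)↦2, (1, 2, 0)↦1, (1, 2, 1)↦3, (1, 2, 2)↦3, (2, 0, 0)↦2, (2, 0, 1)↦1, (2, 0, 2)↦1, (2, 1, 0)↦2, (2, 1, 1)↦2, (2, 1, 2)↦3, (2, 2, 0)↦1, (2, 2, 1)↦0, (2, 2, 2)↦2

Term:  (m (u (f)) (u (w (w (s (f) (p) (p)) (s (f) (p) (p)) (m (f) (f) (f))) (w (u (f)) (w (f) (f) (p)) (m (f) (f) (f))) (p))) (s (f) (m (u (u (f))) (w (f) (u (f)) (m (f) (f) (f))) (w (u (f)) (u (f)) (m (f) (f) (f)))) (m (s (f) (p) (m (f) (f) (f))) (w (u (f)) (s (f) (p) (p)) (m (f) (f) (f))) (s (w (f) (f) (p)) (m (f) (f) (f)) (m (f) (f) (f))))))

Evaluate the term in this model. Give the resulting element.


  f = 2
  (u (f)) = u(2,) = 2
  f = 2
  p = 2
  p = 2
  (s (f) (p) (p)) = s(2, 2, 2) = 1
  f = 2
  p = 2
  p = 2
  (s (f) (p) (p)) = s(2, 2, 2) = 1
  f = 2
  f = 2
  f = 2
  (m (f) (f) (f)) = m(2, 2, 2) = 2
  (w (s (f) (p) (p)) (s (f) (p) (p)) (m (f) (f) (f))) = w(1, 1, 2) = 1
  f = 2
  (u (f)) = u(2,) = 2
  f = 2
  f = 2
  p = 2
  (w (f) (f) (p)) = w(2, 2, 2) = 2
  f = 2
  f = 2
  f = 2
  (m (f) (f) (f)) = m(2, 2, 2) = 2
  (w (u (f)) (w (f) (f) (p)) (m (f) (f) (f))) = w(2, 2, 2) = 2
  p = 2
  (w (w (s (f) (p) (p)) (s (f) (p) (p)) (m (f) (f) (f))) (w (u (f)) (w (f) (f) (p)) (m (f) (f) (f))) (p)) = w(1, 2, 2) = 2
  (u (w (w (s (f) (p) (p)) (s (f) (p) (p)) (m (f) (f) (f))) (w (u (f)) (w (f) (f) (p)) (m (f) (f) (f))) (p))) = u(2,) = 2
  f = 2
  f = 2
  (u (f)) = u(2,) = 2
  (u (u (f))) = u(2,) = 2
  f = 2
  f = 2
  (u (f)) = u(2,) = 2
  f = 2
  f = 2
  f = 2
  (m (f) (f) (f)) = m(2, 2, 2) = 2
  (w (f) (u (f)) (m (f) (f) (f))) = w(2, 2, 2) = 2
  f = 2
  (u (f)) = u(2,) = 2
  f = 2
  (u (f)) = u(2,) = 2
  f = 2
  f = 2
  f = 2
  (m (f) (f) (f)) = m(2, 2, 2) = 2
  (w (u (f)) (u (f)) (m (f) (f) (f))) = w(2, 2, 2) = 2
  (m (u (u (f))) (w (f) (u (f)) (m (f) (f) (f))) (w (u (f)) (u (f)) (m (f) (f) (f)))) = m(2, 2, 2) = 2
  f = 2
  p = 2
  f = 2
  f = 2
  f = 2
  (m (f) (f) (f)) = m(2, 2, 2) = 2
  (s (f) (p) (m (f) (f) (f))) = s(2, 2, 2) = 1
  f = 2
  (u (f)) = u(2,) = 2
  f = 2
  p = 2
  p = 2
  (s (f) (p) (p)) = s(2, 2, 2) = 1
  f = 2
  f = 2
  f = 2
  (m (f) (f) (f)) = m(2, 2, 2) = 2
  (w (u (f)) (s (f) (p) (p)) (m (f) (f) (f))) = w(2, 1, 2) = 2
  f = 2
  f = 2
  p = 2
  (w (f) (f) (p)) = w(2, 2, 2) = 2
  f = 2
  f = 2
  f = 2
  (m (f) (f) (f)) = m(2, 2, 2) = 2
  f = 2
  f = 2
  f = 2
  (m (f) (f) (f)) = m(2, 2, 2) = 2
  (s (w (f) (f) (p)) (m (f) (f) (f)) (m (f) (f) (f))) = s(2, 2, 2) = 1
  (m (s (f) (p) (m (f) (f) (f))) (w (u (f)) (s (f) (p) (p)) (m (f) (f) (f))) (s (w (f) (f) (p)) (m (f) (f) (f)) (m (f) (f) (f)))) = m(1, 2, 1) = 3
  (s (f) (m (u (u (f))) (w (f) (u (f)) (m (f) (f) (f))) (w (u (f)) (u (f)) (m (f) (f) (f)))) (m (s (f) (p) (m (f) (f) (f))) (w (u (f)) (s (f) (p) (p)) (m (f) (f) (f))) (s (w (f) (f) (p)) (m (f) (f) (f)) (m (f) (f) (f))))) = s(2, 2, 3) = 2
  (m (u (f)) (u (w (w (s (f) (p) (p)) (s (f) (p) (p)) (m (f) (f) (f))) (w (u (f)) (w (f) (f) (p)) (m (f) (f) (f))) (p))) (s (f) (m (u (u (f))) (w (f) (u (f)) (m (f) (f) (f))) (w (u (f)) (u (f)) (m (f) (f) (f)))) (m (s (f) (p) (m (f) (f) (f))) (w (u (f)) (s (f) (p) (p)) (m (f) (f) (f))) (s (w (f) (f) (p)) (m (f) (f) (f)) (m (f) (f) (f)))))) = m(2, 2, 2) = 2

value = 2


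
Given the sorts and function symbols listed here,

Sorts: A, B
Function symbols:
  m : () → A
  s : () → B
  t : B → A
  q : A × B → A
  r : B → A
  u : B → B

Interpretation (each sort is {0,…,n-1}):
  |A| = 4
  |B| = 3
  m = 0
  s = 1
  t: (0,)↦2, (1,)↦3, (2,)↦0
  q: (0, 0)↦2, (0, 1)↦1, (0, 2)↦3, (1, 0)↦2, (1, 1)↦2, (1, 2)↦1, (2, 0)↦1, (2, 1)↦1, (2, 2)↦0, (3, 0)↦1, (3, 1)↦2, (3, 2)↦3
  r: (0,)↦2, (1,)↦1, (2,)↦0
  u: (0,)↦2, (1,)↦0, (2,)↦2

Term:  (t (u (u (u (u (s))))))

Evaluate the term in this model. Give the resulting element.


value = 0

  s = 1
  (u (s)) = u(1,) = 0
  (u (u (s))) = u(0,) = 2
  (u (u (u (s)))) = u(2,) = 2
  (u (u (u (u (s))))) = u(2,) = 2
  (t (u (u (u (u (s)))))) = t(2,) = 0


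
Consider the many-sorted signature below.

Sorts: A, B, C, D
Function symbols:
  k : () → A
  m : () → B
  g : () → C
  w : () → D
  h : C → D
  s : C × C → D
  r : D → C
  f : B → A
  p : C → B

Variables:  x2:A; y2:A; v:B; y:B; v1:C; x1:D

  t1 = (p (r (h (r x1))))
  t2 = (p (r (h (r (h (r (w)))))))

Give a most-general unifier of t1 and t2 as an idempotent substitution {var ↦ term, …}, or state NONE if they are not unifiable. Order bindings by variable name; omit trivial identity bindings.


{x1 ↦ (h (r (w)))}


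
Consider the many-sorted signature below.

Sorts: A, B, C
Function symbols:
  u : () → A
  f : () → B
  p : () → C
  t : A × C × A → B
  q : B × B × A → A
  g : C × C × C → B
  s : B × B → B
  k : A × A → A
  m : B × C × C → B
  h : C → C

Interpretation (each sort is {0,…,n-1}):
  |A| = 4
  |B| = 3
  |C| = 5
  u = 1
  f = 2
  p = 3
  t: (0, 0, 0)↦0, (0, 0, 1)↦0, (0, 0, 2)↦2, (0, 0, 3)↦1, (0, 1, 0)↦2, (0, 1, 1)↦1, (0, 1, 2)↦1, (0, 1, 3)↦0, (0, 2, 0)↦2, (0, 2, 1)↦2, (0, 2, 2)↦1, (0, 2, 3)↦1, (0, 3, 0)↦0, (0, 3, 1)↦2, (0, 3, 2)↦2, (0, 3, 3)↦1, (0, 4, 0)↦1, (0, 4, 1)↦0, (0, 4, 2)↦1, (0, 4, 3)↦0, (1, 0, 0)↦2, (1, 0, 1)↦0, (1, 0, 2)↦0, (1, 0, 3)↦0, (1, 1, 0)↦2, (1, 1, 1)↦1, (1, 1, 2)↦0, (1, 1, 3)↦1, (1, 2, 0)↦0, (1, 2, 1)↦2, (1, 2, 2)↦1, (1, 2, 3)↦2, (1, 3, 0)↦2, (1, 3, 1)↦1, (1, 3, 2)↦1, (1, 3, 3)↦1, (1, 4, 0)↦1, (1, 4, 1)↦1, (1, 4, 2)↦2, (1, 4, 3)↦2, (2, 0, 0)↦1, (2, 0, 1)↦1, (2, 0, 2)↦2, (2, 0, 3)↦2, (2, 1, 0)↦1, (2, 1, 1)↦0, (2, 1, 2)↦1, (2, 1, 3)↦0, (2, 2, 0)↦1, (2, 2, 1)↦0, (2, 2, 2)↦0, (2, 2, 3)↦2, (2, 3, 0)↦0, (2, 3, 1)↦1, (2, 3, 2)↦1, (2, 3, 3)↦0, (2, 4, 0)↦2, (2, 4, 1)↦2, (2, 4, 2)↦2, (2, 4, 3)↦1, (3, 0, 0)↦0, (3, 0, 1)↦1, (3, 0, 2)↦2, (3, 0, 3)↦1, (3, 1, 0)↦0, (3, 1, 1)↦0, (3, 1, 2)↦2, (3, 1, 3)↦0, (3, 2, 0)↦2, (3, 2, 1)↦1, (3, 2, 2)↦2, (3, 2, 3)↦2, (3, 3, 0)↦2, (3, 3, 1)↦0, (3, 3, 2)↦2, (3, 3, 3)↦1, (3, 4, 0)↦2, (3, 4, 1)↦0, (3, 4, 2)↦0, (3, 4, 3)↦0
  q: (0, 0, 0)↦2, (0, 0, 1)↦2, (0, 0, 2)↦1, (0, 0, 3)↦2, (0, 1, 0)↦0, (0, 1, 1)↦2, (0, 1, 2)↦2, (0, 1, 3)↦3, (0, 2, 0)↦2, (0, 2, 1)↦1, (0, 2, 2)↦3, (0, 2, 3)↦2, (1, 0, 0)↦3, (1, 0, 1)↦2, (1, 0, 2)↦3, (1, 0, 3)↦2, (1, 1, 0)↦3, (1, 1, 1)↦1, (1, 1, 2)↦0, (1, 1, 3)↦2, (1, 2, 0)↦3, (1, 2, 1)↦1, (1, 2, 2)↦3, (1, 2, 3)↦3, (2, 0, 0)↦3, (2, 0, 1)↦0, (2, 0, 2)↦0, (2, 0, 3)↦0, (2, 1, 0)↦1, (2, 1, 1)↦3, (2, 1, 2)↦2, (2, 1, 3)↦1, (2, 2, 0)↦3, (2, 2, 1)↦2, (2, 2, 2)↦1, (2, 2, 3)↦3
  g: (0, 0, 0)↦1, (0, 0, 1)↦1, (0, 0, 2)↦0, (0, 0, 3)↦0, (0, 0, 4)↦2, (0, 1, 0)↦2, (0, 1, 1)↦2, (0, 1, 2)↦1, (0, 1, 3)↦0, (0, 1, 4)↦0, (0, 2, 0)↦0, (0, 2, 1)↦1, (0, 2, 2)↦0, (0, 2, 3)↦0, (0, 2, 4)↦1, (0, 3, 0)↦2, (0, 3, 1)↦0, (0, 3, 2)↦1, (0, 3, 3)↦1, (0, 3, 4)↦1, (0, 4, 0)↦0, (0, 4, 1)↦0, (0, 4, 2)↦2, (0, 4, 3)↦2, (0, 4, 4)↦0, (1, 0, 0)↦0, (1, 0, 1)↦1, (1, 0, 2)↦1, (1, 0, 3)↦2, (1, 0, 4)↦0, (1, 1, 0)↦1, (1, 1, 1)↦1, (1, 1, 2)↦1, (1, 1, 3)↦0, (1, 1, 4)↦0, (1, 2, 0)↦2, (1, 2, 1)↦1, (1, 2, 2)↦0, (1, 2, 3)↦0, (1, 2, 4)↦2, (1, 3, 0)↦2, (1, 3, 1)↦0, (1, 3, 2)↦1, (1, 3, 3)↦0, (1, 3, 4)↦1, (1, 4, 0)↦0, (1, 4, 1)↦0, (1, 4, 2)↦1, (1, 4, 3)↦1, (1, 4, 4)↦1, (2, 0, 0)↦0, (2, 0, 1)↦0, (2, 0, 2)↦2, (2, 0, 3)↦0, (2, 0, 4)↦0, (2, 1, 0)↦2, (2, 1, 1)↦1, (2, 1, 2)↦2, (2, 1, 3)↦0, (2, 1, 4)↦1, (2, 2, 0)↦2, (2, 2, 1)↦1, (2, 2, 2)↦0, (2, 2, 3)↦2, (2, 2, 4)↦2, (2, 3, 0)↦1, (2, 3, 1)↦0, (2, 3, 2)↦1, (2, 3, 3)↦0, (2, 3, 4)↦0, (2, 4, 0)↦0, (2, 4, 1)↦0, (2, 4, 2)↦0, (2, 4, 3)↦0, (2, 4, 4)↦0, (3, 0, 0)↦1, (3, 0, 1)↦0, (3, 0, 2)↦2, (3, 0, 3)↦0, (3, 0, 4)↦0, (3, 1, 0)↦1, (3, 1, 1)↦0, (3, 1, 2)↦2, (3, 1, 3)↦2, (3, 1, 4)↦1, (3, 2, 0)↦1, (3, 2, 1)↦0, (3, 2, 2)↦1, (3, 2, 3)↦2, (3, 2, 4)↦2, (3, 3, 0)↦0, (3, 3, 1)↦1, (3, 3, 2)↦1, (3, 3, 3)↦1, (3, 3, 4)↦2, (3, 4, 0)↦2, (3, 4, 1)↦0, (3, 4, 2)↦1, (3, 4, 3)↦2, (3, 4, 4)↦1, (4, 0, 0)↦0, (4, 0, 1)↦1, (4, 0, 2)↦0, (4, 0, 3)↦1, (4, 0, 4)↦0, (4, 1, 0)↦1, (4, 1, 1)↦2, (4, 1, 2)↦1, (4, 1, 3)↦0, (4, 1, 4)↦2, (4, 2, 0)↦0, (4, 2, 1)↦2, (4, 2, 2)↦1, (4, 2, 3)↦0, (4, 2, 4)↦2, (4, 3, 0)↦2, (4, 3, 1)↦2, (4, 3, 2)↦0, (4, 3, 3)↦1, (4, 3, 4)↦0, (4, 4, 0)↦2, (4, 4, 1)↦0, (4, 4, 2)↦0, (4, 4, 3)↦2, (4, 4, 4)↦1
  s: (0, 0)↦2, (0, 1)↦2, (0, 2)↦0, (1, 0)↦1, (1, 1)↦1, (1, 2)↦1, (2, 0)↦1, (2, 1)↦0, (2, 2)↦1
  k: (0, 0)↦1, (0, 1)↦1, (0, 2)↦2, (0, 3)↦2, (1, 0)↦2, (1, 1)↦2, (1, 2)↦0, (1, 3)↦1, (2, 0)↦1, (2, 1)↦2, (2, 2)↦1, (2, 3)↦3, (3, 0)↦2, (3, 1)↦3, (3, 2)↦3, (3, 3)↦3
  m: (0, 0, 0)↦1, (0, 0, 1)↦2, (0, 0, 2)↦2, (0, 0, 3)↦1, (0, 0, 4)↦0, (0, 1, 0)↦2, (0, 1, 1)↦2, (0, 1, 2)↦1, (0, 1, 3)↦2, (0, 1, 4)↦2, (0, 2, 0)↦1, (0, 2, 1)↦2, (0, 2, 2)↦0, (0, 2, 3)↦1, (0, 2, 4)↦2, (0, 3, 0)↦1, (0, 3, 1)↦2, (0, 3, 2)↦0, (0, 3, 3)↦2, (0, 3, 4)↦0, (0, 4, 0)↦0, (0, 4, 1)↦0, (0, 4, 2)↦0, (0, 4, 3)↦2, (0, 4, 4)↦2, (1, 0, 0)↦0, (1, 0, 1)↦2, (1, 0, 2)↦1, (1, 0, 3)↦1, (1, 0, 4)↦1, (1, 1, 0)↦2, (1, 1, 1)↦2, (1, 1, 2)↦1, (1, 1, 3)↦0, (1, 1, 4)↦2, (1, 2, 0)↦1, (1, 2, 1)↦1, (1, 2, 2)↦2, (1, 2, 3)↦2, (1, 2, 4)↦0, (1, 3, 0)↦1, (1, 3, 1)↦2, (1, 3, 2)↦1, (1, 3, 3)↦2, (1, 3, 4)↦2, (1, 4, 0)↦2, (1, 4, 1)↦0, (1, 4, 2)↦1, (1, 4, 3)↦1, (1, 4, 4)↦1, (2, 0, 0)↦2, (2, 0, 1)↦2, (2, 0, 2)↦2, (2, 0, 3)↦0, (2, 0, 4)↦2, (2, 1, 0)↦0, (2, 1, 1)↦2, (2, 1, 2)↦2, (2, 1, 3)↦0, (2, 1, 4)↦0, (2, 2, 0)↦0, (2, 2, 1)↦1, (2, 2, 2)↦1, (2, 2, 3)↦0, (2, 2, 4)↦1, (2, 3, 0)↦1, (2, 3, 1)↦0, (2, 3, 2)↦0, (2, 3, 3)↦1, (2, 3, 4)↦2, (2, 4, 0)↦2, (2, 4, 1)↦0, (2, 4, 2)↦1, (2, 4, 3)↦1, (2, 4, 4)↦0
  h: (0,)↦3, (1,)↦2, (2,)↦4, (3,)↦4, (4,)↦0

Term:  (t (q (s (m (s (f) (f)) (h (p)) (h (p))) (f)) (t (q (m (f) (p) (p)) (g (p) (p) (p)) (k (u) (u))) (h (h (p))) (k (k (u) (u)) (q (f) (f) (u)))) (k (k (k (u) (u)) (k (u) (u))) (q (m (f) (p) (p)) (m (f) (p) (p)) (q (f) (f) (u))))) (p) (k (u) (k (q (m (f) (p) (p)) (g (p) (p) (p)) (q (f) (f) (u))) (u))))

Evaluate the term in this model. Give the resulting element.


value = 2

  f = 2
  f = 2
  (s (f) (f)) = s(2, 2) = 1
  p = 3
  (h (p)) = h(3,) = 4
  p = 3
  (h (p)) = h(3,) = 4
  (m (s (f) (f)) (h (p)) (h (p))) = m(1, 4, 4) = 1
  f = 2
  (s (m (s (f) (f)) (h (p)) (h (p))) (f)) = s(1, 2) = 1
  f = 2
  p = 3
  p = 3
  (m (f) (p) (p)) = m(2, 3, 3) = 1
  p = 3
  p = 3
  p = 3
  (g (p) (p) (p)) = g(3, 3, 3) = 1
  u = 1
  u = 1
  (k (u) (u)) = k(1, 1) = 2
  (q (m (f) (p) (p)) (g (p) (p) (p)) (k (u) (u))) = q(1, 1, 2) = 0
  p = 3
  (h (p)) = h(3,) = 4
  (h (h (p))) = h(4,) = 0
  u = 1
  u = 1
  (k (u) (u)) = k(1, 1) = 2
  f = 2
  f = 2
  u = 1
  (q (f) (f) (u)) = q(2, 2, 1) = 2
  (k (k (u) (u)) (q (f) (f) (u))) = k(2, 2) = 1
  (t (q (m (f) (p) (p)) (g (p) (p) (p)) (k (u) (u))) (h (h (p))) (k (k (u) (u)) (q (f) (f) (u)))) = t(0, 0, 1) = 0
  u = 1
  u = 1
  (k (u) (u)) = k(1, 1) = 2
  u = 1
  u = 1
  (k (u) (u)) = k(1, 1) = 2
  (k (k (u) (u)) (k (u) (u))) = k(2, 2) = 1
  f = 2
  p = 3
  p = 3
  (m (f) (p) (p)) = m(2, 3, 3) = 1
  f = 2
  p = 3
  p = 3
  (m (f) (p) (p)) = m(2, 3, 3) = 1
  f = 2
  f = 2
  u = 1
  (q (f) (f) (u)) = q(2, 2, 1) = 2
  (q (m (f) (p) (p)) (m (f) (p) (p)) (q (f) (f) (u))) = q(1, 1, 2) = 0
  (k (k (k (u) (u)) (k (u) (u))) (q (m (f) (p) (p)) (m (f) (p) (p)) (q (f) (f) (u)))) = k(1, 0) = 2
  (q (s (m (s (f) (f)) (h (p)) (h (p))) (f)) (t (q (m (f) (p) (p)) (g (p) (p) (p)) (k (u) (u))) (h (h (p))) (k (k (u) (u)) (q (f) (f) (u)))) (k (k (k (u) (u)) (k (u) (u))) (q (m (f) (p) (p)) (m (f) (p) (p)) (q (f) (f) (u))))) = q(1, 0, 2) = 3
  p = 3
  u = 1
  f = 2
  p = 3
  p = 3
  (m (f) (p) (p)) = m(2, 3, 3) = 1
  p = 3
  p = 3
  p = 3
  (g (p) (p) (p)) = g(3, 3, 3) = 1
  f = 2
  f = 2
  u = 1
  (q (f) (f) (u)) = q(2, 2, 1) = 2
  (q (m (f) (p) (p)) (g (p) (p) (p)) (q (f) (f) (u))) = q(1, 1, 2) = 0
  u = 1
  (k (q (m (f) (p) (p)) (g (p) (p) (p)) (q (f) (f) (u))) (u)) = k(0, 1) = 1
  (k (u) (k (q (m (f) (p) (p)) (g (p) (p) (p)) (q (f) (f) (u))) (u))) = k(1, 1) = 2
  (t (q (s (m (s (f) (f)) (h (p)) (h (p))) (f)) (t (q (m (f) (p) (p)) (g (p) (p) (p)) (k (u) (u))) (h (h (p))) (k (k (u) (u)) (q (f) (f) (u)))) (k (k (k (u) (u)) (k (u) (u))) (q (m (f) (p) (p)) (m (f) (p) (p)) (q (f) (f) (u))))) (p) (k (u) (k (q (m (f) (p) (p)) (g (p) (p) (p)) (q (f) (f) (u))) (u)))) = t(3, 3, 2) = 2


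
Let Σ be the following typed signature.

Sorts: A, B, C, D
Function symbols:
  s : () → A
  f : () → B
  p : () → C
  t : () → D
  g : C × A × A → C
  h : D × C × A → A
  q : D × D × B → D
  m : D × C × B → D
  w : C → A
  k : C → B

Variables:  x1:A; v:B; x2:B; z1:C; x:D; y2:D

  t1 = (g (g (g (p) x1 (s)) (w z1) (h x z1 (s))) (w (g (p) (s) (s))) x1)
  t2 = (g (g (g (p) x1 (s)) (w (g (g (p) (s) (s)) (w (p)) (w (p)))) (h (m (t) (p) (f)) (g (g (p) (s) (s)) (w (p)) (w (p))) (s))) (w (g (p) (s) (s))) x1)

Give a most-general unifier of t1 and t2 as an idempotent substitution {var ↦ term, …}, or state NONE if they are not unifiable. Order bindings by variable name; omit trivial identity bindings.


{x ↦ (m (t) (p) (f)), z1 ↦ (g (g (p) (s) (s)) (w (p)) (w (p)))}


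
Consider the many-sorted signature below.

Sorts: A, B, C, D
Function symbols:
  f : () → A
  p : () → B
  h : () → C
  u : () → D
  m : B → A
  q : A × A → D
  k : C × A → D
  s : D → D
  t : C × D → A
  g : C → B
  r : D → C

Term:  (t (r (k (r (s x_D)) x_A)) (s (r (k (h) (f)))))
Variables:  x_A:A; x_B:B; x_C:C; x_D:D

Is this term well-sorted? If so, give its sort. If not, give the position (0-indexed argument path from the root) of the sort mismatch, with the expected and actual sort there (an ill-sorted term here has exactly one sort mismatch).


ill-sorted at position [1, 0]: expected D, got C

          x_D : D
        (s x_D) : D
      (r (s x_D)) : C
      x_A : A
    (k (r (s x_D)) x_A) : D
  (r (k (r (s x_D)) x_A)) : C
        (h) : C
        (f) : A
      (k (h) (f)) : D
    (r (k (h) (f))) : C
  (s (r (k (h) (f)))) : ✗ arg 0 at [1, 0] has sort C, expected D


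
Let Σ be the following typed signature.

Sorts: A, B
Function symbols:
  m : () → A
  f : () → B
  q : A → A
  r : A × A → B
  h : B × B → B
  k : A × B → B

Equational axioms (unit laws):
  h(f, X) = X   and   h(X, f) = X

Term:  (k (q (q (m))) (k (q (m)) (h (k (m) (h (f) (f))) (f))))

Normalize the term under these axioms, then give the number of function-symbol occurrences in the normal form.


1. (k (q (q (m))) (k (q (m)) (h (k (m) (h (f) (f))) (f))))  →  (k (q (q (m))) (k (q (m)) (k (m) (h (f) (f)))))
2. (k (q (q (m))) (k (q (m)) (k (m) (h (f) (f)))))  →  (k (q (q (m))) (k (q (m)) (k (m) (f))))
normal form: (k (q (q (m))) (k (q (m)) (k (m) (f))))

size = 10


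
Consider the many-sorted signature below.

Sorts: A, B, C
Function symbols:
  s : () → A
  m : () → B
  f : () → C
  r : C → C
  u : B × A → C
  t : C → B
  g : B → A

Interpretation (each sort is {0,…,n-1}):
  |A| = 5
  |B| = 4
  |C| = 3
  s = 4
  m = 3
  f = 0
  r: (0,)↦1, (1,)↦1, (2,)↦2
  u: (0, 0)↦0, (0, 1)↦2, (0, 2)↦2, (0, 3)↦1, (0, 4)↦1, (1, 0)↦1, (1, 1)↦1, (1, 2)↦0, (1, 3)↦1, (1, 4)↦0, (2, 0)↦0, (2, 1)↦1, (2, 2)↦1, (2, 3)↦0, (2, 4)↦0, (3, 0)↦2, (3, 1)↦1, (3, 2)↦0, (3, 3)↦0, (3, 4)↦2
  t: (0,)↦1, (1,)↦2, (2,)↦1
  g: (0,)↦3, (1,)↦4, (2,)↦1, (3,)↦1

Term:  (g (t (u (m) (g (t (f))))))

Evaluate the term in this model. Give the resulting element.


value = 4

  m = 3
  f = 0
  (t (f)) = t(0,) = 1
  (g (t (f))) = g(1,) = 4
  (u (m) (g (t (f)))) = u(3, 4) = 2
  (t (u (m) (g (t (f))))) = t(2,) = 1
  (g (t (u (m) (g (t (f)))))) = g(1,) = 4


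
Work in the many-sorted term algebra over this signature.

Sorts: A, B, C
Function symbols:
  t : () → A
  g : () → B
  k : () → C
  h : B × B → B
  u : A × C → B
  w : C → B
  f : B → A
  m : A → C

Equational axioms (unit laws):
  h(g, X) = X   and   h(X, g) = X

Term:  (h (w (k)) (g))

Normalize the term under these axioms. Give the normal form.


1. (h (w (k)) (g))  →  (w (k))

normal form = (w (k))


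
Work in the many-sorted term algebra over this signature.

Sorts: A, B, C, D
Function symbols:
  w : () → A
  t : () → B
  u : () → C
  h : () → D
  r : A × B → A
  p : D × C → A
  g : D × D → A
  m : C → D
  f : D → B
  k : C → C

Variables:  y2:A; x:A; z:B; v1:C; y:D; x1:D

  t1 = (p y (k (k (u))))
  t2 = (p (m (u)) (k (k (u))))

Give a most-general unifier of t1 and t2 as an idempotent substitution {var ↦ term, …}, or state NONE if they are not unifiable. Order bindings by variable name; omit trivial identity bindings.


{y ↦ (m (u))}


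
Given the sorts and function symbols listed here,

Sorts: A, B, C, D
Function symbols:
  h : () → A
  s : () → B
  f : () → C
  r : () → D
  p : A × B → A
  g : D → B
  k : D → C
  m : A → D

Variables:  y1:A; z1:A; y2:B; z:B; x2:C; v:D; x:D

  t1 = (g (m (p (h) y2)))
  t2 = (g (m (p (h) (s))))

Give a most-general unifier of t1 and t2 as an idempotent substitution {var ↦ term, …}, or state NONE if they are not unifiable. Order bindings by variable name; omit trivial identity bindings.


{y2 ↦ (s)}


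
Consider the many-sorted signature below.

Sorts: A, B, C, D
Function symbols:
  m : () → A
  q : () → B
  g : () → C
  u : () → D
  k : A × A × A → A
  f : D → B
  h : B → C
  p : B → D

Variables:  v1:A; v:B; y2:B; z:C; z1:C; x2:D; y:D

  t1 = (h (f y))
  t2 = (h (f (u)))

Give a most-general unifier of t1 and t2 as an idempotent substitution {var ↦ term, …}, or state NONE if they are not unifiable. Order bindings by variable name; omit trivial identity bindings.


{y ↦ (u)}


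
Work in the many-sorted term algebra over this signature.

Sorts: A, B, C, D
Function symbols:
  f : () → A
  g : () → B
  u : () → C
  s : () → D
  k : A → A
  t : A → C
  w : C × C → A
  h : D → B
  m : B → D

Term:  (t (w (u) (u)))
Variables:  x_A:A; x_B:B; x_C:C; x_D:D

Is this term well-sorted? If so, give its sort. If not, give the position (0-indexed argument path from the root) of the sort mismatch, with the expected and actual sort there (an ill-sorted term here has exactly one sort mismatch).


    (u) : C
    (u) : C
  (w (u) (u)) : A
(t (w (u) (u))) : C

well-sorted; sort = C


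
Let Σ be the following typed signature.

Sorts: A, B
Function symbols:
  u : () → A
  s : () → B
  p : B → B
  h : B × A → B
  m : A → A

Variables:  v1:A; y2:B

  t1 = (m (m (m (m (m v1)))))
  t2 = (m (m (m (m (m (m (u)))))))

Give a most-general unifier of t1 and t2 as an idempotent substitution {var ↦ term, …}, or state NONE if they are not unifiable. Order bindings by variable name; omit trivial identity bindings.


{v1 ↦ (m (u))}


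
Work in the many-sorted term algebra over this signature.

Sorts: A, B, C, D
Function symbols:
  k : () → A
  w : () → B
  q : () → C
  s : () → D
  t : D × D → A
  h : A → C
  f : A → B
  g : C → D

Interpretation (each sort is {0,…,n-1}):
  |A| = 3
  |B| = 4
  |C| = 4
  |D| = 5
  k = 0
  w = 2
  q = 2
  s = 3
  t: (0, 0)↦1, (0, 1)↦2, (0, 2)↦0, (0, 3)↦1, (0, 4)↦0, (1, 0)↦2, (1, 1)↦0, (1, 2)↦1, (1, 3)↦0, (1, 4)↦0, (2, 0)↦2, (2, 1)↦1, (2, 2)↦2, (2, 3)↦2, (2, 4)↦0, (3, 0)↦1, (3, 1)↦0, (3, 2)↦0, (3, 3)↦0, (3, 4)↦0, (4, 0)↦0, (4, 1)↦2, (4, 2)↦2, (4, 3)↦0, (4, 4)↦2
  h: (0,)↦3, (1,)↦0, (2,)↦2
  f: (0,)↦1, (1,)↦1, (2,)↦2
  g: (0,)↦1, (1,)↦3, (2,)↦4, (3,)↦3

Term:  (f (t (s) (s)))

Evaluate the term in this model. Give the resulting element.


  s = 3
  s = 3
  (t (s) (s)) = t(3, 3) = 0
  (f (t (s) (s))) = f(0,) = 1

value = 1


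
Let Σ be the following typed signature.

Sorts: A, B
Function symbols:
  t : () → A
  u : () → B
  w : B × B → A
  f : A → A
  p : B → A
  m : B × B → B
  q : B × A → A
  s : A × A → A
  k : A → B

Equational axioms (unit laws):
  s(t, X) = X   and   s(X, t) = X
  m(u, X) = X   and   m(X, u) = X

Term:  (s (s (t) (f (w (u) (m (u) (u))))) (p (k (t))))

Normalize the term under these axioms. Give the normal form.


normal form = (s (f (w (u) (u))) (p (k (t))))

1. (s (s (t) (f (w (u) (m (u) (u))))) (p (k (t))))  →  (s (f (w (u) (m (u) (u)))) (p (k (t))))
2. (s (f (w (u) (m (u) (u)))) (p (k (t))))  →  (s (f (w (u) (u))) (p (k (t))))


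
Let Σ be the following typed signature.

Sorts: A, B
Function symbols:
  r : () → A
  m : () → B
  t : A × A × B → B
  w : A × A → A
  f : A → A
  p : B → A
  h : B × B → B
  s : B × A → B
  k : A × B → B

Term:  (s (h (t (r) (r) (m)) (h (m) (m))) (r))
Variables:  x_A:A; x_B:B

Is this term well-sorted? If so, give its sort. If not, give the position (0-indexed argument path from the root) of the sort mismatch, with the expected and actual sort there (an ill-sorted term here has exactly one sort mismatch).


      (r) : A
      (r) : A
      (m) : B
    (t (r) (r) (m)) : B
      (m) : B
      (m) : B
    (h (m) (m)) : B
  (h (t (r) (r) (m)) (h (m) (m))) : B
  (r) : A
(s (h (t (r) (r) (m)) (h (m) (m))) (r)) : B

well-sorted; sort = B


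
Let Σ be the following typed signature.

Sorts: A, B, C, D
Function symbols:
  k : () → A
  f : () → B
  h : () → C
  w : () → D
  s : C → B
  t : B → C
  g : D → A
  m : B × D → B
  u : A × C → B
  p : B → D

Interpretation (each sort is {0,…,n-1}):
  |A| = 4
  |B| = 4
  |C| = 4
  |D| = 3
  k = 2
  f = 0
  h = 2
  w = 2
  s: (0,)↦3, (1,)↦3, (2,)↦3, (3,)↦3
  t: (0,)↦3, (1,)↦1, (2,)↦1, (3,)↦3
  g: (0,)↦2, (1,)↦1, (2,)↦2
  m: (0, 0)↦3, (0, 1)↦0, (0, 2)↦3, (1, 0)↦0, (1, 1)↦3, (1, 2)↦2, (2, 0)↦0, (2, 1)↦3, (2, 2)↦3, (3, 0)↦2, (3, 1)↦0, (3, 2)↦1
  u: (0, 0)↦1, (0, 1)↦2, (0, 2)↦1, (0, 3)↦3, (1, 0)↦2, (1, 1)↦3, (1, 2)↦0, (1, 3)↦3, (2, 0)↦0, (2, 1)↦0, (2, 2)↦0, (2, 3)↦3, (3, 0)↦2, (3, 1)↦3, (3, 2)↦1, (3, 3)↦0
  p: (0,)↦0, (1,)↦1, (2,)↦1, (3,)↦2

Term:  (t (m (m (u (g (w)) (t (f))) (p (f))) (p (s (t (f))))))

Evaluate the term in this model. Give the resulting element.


value = 3

  w = 2
  (g (w)) = g(2,) = 2
  f = 0
  (t (f)) = t(0,) = 3
  (u (g (w)) (t (f))) = u(2, 3) = 3
  f = 0
  (p (f)) = p(0,) = 0
  (m (u (g (w)) (t (f))) (p (f))) = m(3, 0) = 2
  f = 0
  (t (f)) = t(0,) = 3
  (s (t (f))) = s(3,) = 3
  (p (s (t (f)))) = p(3,) = 2
  (m (m (u (g (w)) (t (f))) (p (f))) (p (s (t (f))))) = m(2, 2) = 3
  (t (m (m (u (g (w)) (t (f))) (p (f))) (p (s (t (f)))))) = t(3,) = 3


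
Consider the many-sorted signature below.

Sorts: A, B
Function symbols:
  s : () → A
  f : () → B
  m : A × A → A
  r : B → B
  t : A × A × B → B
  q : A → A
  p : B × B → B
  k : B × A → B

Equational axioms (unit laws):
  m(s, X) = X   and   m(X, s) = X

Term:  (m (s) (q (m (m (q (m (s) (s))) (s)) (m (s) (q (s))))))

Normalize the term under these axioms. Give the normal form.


1. (m (s) (q (m (m (q (m (s) (s))) (s)) (m (s) (q (s))))))  →  (q (m (m (q (m (s) (s))) (s)) (m (s) (q (s)))))
2. (q (m (m (q (m (s) (s))) (s)) (m (s) (q (s)))))  →  (q (m (q (m (s) (s))) (m (s) (q (s)))))
3. (q (m (q (m (s) (s))) (m (s) (q (s)))))  →  (q (m (q (s)) (m (s) (q (s)))))
4. (q (m (q (s)) (m (s) (q (s)))))  →  (q (m (q (s)) (q (s))))

normal form = (q (m (q (s)) (q (s))))


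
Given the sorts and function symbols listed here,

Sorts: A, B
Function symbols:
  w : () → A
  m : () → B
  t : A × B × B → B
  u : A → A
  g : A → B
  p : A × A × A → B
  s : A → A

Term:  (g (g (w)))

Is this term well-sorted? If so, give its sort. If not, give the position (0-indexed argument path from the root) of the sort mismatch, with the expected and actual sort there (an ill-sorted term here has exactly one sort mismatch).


    (w) : A
  (g (w)) : B
(g (g (w))) : ✗ arg 0 at [0] has sort B, expected A

ill-sorted at position [0]: expected A, got B


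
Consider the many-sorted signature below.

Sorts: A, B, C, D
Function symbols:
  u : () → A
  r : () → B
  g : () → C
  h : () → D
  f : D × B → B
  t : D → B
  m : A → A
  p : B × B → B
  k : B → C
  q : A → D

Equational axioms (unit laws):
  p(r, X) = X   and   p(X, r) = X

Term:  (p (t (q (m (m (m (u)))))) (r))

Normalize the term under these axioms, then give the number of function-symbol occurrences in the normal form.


1. (p (t (q (m (m (m (u)))))) (r))  →  (t (q (m (m (m (u))))))
normal form: (t (q (m (m (m (u))))))

size = 6


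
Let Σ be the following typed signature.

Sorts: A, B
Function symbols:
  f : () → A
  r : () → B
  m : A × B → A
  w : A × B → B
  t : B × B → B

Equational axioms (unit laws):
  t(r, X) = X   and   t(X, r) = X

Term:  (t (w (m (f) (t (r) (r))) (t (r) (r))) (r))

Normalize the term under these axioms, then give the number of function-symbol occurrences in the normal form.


1. (t (w (m (f) (t (r) (r))) (t (r) (r))) (r))  →  (w (m (f) (t (r) (r))) (t (r) (r)))
2. (w (m (f) (t (r) (r))) (t (r) (r)))  →  (w (m (f) (r)) (t (r) (r)))
3. (w (m (f) (r)) (t (r) (r)))  →  (w (m (f) (r)) (r))
normal form: (w (m (f) (r)) (r))

size = 5


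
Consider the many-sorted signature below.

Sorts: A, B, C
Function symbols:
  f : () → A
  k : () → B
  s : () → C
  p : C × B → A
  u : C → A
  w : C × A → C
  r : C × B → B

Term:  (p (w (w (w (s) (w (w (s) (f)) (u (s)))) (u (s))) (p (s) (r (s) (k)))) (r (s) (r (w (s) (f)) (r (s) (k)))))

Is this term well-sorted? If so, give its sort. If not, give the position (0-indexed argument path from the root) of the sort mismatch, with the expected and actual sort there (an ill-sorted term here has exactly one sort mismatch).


        (s) : C
            (s) : C
            (f) : A
          (w (s) (f)) : C
            (s) : C
          (u (s)) : A
        (w (w (s) (f)) (u (s))) : C
      (w (s) (w (w (s) (f)) (u (s)))) : ✗ arg 1 at [0, 0, 0, 1] has sort C, expected A
        (s) : C
      (u (s)) : A
      (s) : C
        (s) : C
        (k) : B
      (r (s) (k)) : B
    (p (s) (r (s) (k))) : A
    (s) : C
        (s) : C
        (f) : A
      (w (s) (f)) : C
        (s) : C
        (k) : B
      (r (s) (k)) : B
    (r (w (s) (f)) (r (s) (k))) : B
  (r (s) (r (w (s) (f)) (r (s) (k)))) : B

ill-sorted at position [0, 0, 0, 1]: expected A, got C


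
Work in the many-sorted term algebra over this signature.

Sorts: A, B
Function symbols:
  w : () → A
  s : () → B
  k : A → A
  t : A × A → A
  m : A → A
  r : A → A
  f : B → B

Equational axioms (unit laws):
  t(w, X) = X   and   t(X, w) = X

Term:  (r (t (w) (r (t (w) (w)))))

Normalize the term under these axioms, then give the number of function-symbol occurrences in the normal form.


1. (r (t (w) (r (t (w) (w)))))  →  (r (r (t (w) (w))))
2. (r (r (t (w) (w))))  →  (r (r (w)))
normal form: (r (r (w)))

size = 3


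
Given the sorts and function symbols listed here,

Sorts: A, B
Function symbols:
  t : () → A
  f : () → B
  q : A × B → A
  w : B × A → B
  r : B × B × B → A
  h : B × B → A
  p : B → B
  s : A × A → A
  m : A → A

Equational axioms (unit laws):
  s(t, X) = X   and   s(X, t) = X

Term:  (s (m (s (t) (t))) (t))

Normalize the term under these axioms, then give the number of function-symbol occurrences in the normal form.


size = 2

1. (s (m (s (t) (t))) (t))  →  (m (s (t) (t)))
2. (m (s (t) (t)))  →  (m (t))
normal form: (m (t))


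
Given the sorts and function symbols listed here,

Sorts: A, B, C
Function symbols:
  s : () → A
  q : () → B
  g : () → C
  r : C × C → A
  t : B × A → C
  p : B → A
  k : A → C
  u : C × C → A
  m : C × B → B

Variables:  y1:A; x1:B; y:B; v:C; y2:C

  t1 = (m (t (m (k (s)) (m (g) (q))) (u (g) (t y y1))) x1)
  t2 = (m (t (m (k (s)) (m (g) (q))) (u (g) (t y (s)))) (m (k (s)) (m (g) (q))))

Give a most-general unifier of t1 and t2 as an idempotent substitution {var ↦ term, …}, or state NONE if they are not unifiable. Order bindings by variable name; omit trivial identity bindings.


{x1 ↦ (m (k (s)) (m (g) (q))), y1 ↦ (s)}


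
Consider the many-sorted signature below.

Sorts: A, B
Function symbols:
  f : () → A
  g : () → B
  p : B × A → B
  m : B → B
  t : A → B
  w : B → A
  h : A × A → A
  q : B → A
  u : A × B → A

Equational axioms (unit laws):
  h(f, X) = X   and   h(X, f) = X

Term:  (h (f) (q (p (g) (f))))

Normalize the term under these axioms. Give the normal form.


normal form = (q (p (g) (f)))

1. (h (f) (q (p (g) (f))))  →  (q (p (g) (f)))


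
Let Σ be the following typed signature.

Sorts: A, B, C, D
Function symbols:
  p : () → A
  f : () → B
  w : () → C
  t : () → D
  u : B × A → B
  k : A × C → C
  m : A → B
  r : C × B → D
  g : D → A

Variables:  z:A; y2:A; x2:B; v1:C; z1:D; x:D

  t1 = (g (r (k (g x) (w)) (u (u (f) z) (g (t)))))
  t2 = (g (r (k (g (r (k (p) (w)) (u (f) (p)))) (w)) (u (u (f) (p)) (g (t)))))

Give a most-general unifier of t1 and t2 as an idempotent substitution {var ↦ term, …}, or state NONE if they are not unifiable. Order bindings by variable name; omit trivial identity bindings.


{x ↦ (r (k (p) (w)) (u (f) (p))), z ↦ (p)}


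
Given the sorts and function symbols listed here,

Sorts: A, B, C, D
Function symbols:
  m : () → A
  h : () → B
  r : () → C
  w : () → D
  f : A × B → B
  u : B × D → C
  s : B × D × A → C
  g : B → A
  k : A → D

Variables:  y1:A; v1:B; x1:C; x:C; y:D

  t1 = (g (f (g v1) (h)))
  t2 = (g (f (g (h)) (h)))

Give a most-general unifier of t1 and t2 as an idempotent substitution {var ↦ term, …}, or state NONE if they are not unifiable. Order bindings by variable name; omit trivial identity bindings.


{v1 ↦ (h)}


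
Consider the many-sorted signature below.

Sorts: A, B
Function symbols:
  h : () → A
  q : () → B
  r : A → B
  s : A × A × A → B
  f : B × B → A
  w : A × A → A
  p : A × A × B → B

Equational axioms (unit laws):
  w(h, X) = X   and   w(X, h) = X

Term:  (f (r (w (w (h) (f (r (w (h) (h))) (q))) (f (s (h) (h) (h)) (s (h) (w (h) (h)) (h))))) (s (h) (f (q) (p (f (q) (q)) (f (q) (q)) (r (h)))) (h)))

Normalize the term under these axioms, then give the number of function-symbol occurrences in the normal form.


size = 30

1. (f (r (w (w (h) (f (r (w (h) (h))) (q))) (f (s (h) (h) (h)) (s (h) (w (h) (h)) (h))))) (s (h) (f (q) (p (f (q) (q)) (f (q) (q)) (r (h)))) (h)))  →  (f (r (w (f (r (w (h) (h))) (q)) (f (s (h) (h) (h)) (s (h) (w (h) (h)) (h))))) (s (h) (f (q) (p (f (q) (q)) (f (q) (q)) (r (h)))) (h)))
2. (f (r (w (f (r (w (h) (h))) (q)) (f (s (h) (h) (h)) (s (h) (w (h) (h)) (h))))) (s (h) (f (q) (p (f (q) (q)) (f (q) (q)) (r (h)))) (h)))  →  (f (r (w (f (r (h)) (q)) (f (s (h) (h) (h)) (s (h) (w (h) (h)) (h))))) (s (h) (f (q) (p (f (q) (q)) (f (q) (q)) (r (h)))) (h)))
3. (f (r (w (f (r (h)) (q)) (f (s (h) (h) (h)) (s (h) (w (h) (h)) (h))))) (s (h) (f (q) (p (f (q) (q)) (f (q) (q)) (r (h)))) (h)))  →  (f (r (w (f (r (h)) (q)) (f (s (h) (h) (h)) (s (h) (h) (h))))) (s (h) (f (q) (p (f (q) (q)) (f (q) (q)) (r (h)))) (h)))
normal form: (f (r (w (f (r (h)) (q)) (f (s (h) (h) (h)) (s (h) (h) (h))))) (s (h) (f (q) (p (f (q) (q)) (f (q) (q)) (r (h)))) (h)))


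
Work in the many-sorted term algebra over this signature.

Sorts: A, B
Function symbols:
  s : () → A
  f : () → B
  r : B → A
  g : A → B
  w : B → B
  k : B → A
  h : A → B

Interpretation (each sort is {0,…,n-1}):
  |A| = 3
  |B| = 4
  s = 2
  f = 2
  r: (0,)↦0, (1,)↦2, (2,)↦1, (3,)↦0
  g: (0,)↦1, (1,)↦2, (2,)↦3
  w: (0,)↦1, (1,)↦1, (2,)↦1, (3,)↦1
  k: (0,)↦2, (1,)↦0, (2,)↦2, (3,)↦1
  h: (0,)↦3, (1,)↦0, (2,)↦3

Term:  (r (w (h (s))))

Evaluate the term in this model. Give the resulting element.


  s = 2
  (h (s)) = h(2,) = 3
  (w (h (s))) = w(3,) = 1
  (r (w (h (s)))) = r(1,) = 2

value = 2


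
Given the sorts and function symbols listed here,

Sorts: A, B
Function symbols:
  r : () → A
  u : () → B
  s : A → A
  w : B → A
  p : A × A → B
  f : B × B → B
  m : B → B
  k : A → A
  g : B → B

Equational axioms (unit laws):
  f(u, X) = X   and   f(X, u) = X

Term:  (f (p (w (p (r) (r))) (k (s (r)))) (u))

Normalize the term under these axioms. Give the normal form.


1. (f (p (w (p (r) (r))) (k (s (r)))) (u))  →  (p (w (p (r) (r))) (k (s (r))))

normal form = (p (w (p (r) (r))) (k (s (r))))


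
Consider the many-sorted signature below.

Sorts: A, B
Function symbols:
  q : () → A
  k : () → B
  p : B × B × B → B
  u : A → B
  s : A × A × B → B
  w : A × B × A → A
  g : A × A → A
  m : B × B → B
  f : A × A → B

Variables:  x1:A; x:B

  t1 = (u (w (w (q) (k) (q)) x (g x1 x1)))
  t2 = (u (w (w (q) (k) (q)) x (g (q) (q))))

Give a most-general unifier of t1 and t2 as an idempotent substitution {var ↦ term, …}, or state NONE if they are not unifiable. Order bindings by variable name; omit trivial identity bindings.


{x1 ↦ (q)}
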